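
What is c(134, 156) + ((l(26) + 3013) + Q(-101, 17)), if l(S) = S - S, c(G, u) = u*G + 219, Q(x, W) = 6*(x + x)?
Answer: 22924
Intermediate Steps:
Q(x, W) = 12*x (Q(x, W) = 6*(2*x) = 12*x)
c(G, u) = 219 + G*u (c(G, u) = G*u + 219 = 219 + G*u)
l(S) = 0
c(134, 156) + ((l(26) + 3013) + Q(-101, 17)) = (219 + 134*156) + ((0 + 3013) + 12*(-101)) = (219 + 20904) + (3013 - 1212) = 21123 + 1801 = 22924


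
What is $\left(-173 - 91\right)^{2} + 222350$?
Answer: $292046$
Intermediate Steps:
$\left(-173 - 91\right)^{2} + 222350 = \left(-264\right)^{2} + 222350 = 69696 + 222350 = 292046$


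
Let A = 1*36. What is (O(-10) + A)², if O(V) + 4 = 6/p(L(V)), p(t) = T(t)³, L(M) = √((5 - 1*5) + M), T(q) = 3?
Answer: 84100/81 ≈ 1038.3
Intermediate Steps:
A = 36
L(M) = √M (L(M) = √((5 - 5) + M) = √(0 + M) = √M)
p(t) = 27 (p(t) = 3³ = 27)
O(V) = -34/9 (O(V) = -4 + 6/27 = -4 + 6*(1/27) = -4 + 2/9 = -34/9)
(O(-10) + A)² = (-34/9 + 36)² = (290/9)² = 84100/81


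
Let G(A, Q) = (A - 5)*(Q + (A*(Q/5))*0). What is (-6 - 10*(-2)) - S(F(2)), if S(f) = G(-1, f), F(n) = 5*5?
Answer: 164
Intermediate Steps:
F(n) = 25
G(A, Q) = Q*(-5 + A) (G(A, Q) = (-5 + A)*(Q + (A*(Q*(⅕)))*0) = (-5 + A)*(Q + (A*(Q/5))*0) = (-5 + A)*(Q + (A*Q/5)*0) = (-5 + A)*(Q + 0) = (-5 + A)*Q = Q*(-5 + A))
S(f) = -6*f (S(f) = f*(-5 - 1) = f*(-6) = -6*f)
(-6 - 10*(-2)) - S(F(2)) = (-6 - 10*(-2)) - (-6)*25 = (-6 + 20) - 1*(-150) = 14 + 150 = 164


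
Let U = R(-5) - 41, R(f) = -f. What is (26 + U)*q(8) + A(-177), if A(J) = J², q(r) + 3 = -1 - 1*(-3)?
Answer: 31339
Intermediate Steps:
q(r) = -1 (q(r) = -3 + (-1 - 1*(-3)) = -3 + (-1 + 3) = -3 + 2 = -1)
U = -36 (U = -1*(-5) - 41 = 5 - 41 = -36)
(26 + U)*q(8) + A(-177) = (26 - 36)*(-1) + (-177)² = -10*(-1) + 31329 = 10 + 31329 = 31339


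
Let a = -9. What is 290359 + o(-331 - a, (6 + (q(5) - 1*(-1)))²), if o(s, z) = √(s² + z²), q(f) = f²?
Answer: 290359 + 2*√288065 ≈ 2.9143e+5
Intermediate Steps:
290359 + o(-331 - a, (6 + (q(5) - 1*(-1)))²) = 290359 + √((-331 - 1*(-9))² + ((6 + (5² - 1*(-1)))²)²) = 290359 + √((-331 + 9)² + ((6 + (25 + 1))²)²) = 290359 + √((-322)² + ((6 + 26)²)²) = 290359 + √(103684 + (32²)²) = 290359 + √(103684 + 1024²) = 290359 + √(103684 + 1048576) = 290359 + √1152260 = 290359 + 2*√288065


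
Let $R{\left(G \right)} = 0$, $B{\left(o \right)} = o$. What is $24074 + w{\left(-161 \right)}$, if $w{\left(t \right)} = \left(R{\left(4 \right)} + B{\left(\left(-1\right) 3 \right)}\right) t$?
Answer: $24557$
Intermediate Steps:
$w{\left(t \right)} = - 3 t$ ($w{\left(t \right)} = \left(0 - 3\right) t = - 3 t$)
$24074 + w{\left(-161 \right)} = 24074 - -483 = 24074 + 483 = 24557$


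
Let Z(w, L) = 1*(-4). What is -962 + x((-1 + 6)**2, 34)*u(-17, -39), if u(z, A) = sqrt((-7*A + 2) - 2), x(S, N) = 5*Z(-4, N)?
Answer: -962 - 20*sqrt(273) ≈ -1292.5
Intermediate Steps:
Z(w, L) = -4
x(S, N) = -20 (x(S, N) = 5*(-4) = -20)
u(z, A) = sqrt(7)*sqrt(-A) (u(z, A) = sqrt((2 - 7*A) - 2) = sqrt(-7*A) = sqrt(7)*sqrt(-A))
-962 + x((-1 + 6)**2, 34)*u(-17, -39) = -962 - 20*sqrt(7)*sqrt(-1*(-39)) = -962 - 20*sqrt(7)*sqrt(39) = -962 - 20*sqrt(273)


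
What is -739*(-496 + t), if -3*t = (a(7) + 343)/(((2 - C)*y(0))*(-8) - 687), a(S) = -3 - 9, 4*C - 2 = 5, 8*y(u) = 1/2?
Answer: 6042720232/16491 ≈ 3.6643e+5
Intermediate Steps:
y(u) = 1/16 (y(u) = (⅛)/2 = (⅛)*(½) = 1/16)
C = 7/4 (C = ½ + (¼)*5 = ½ + 5/4 = 7/4 ≈ 1.7500)
a(S) = -12
t = 2648/16491 (t = -(-12 + 343)/(3*(((2 - 1*7/4)*(1/16))*(-8) - 687)) = -331/(3*(((2 - 7/4)*(1/16))*(-8) - 687)) = -331/(3*(((¼)*(1/16))*(-8) - 687)) = -331/(3*((1/64)*(-8) - 687)) = -331/(3*(-⅛ - 687)) = -331/(3*(-5497/8)) = -331*(-8)/(3*5497) = -⅓*(-2648/5497) = 2648/16491 ≈ 0.16057)
-739*(-496 + t) = -739*(-496 + 2648/16491) = -739*(-8176888/16491) = 6042720232/16491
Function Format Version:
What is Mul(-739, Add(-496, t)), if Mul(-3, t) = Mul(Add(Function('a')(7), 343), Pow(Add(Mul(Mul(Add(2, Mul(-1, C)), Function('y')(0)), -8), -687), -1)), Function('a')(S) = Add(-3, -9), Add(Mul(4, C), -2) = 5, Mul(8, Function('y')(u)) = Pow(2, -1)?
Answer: Rational(6042720232, 16491) ≈ 3.6643e+5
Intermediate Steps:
Function('y')(u) = Rational(1, 16) (Function('y')(u) = Mul(Rational(1, 8), Pow(2, -1)) = Mul(Rational(1, 8), Rational(1, 2)) = Rational(1, 16))
C = Rational(7, 4) (C = Add(Rational(1, 2), Mul(Rational(1, 4), 5)) = Add(Rational(1, 2), Rational(5, 4)) = Rational(7, 4) ≈ 1.7500)
Function('a')(S) = -12
t = Rational(2648, 16491) (t = Mul(Rational(-1, 3), Mul(Add(-12, 343), Pow(Add(Mul(Mul(Add(2, Mul(-1, Rational(7, 4))), Rational(1, 16)), -8), -687), -1))) = Mul(Rational(-1, 3), Mul(331, Pow(Add(Mul(Mul(Add(2, Rational(-7, 4)), Rational(1, 16)), -8), -687), -1))) = Mul(Rational(-1, 3), Mul(331, Pow(Add(Mul(Mul(Rational(1, 4), Rational(1, 16)), -8), -687), -1))) = Mul(Rational(-1, 3), Mul(331, Pow(Add(Mul(Rational(1, 64), -8), -687), -1))) = Mul(Rational(-1, 3), Mul(331, Pow(Add(Rational(-1, 8), -687), -1))) = Mul(Rational(-1, 3), Mul(331, Pow(Rational(-5497, 8), -1))) = Mul(Rational(-1, 3), Mul(331, Rational(-8, 5497))) = Mul(Rational(-1, 3), Rational(-2648, 5497)) = Rational(2648, 16491) ≈ 0.16057)
Mul(-739, Add(-496, t)) = Mul(-739, Add(-496, Rational(2648, 16491))) = Mul(-739, Rational(-8176888, 16491)) = Rational(6042720232, 16491)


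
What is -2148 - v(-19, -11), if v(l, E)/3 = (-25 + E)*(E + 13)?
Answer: -1932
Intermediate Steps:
v(l, E) = 3*(-25 + E)*(13 + E) (v(l, E) = 3*((-25 + E)*(E + 13)) = 3*((-25 + E)*(13 + E)) = 3*(-25 + E)*(13 + E))
-2148 - v(-19, -11) = -2148 - (-975 - 36*(-11) + 3*(-11)²) = -2148 - (-975 + 396 + 3*121) = -2148 - (-975 + 396 + 363) = -2148 - 1*(-216) = -2148 + 216 = -1932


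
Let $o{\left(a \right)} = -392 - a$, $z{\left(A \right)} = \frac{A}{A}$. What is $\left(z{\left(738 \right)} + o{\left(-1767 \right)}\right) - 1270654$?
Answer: $-1269278$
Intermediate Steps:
$z{\left(A \right)} = 1$
$\left(z{\left(738 \right)} + o{\left(-1767 \right)}\right) - 1270654 = \left(1 - -1375\right) - 1270654 = \left(1 + \left(-392 + 1767\right)\right) - 1270654 = \left(1 + 1375\right) - 1270654 = 1376 - 1270654 = -1269278$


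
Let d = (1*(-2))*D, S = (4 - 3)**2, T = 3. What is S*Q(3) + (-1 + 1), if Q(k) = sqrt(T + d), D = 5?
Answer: I*sqrt(7) ≈ 2.6458*I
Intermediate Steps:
S = 1 (S = 1**2 = 1)
d = -10 (d = (1*(-2))*5 = -2*5 = -10)
Q(k) = I*sqrt(7) (Q(k) = sqrt(3 - 10) = sqrt(-7) = I*sqrt(7))
S*Q(3) + (-1 + 1) = 1*(I*sqrt(7)) + (-1 + 1) = I*sqrt(7) + 0 = I*sqrt(7)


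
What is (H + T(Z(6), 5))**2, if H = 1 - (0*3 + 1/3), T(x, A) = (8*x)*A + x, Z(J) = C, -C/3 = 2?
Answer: 541696/9 ≈ 60188.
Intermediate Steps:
C = -6 (C = -3*2 = -6)
Z(J) = -6
T(x, A) = x + 8*A*x (T(x, A) = 8*A*x + x = x + 8*A*x)
H = 2/3 (H = 1 - (0 + 1/3) = 1 - 1*1/3 = 1 - 1/3 = 2/3 ≈ 0.66667)
(H + T(Z(6), 5))**2 = (2/3 - 6*(1 + 8*5))**2 = (2/3 - 6*(1 + 40))**2 = (2/3 - 6*41)**2 = (2/3 - 246)**2 = (-736/3)**2 = 541696/9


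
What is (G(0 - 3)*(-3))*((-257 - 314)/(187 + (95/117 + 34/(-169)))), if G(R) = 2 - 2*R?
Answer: 5210946/71339 ≈ 73.045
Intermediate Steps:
(G(0 - 3)*(-3))*((-257 - 314)/(187 + (95/117 + 34/(-169)))) = ((2 - 2*(0 - 3))*(-3))*((-257 - 314)/(187 + (95/117 + 34/(-169)))) = ((2 - 2*(-3))*(-3))*(-571/(187 + (95*(1/117) + 34*(-1/169)))) = ((2 + 6)*(-3))*(-571/(187 + (95/117 - 34/169))) = (8*(-3))*(-571/(187 + 929/1521)) = -(-13704)/285356/1521 = -(-13704)*1521/285356 = -24*(-868491/285356) = 5210946/71339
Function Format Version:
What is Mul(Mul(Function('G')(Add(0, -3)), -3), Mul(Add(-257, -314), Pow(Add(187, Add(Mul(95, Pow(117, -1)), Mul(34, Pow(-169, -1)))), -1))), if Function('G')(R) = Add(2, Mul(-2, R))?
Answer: Rational(5210946, 71339) ≈ 73.045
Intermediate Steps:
Mul(Mul(Function('G')(Add(0, -3)), -3), Mul(Add(-257, -314), Pow(Add(187, Add(Mul(95, Pow(117, -1)), Mul(34, Pow(-169, -1)))), -1))) = Mul(Mul(Add(2, Mul(-2, Add(0, -3))), -3), Mul(Add(-257, -314), Pow(Add(187, Add(Mul(95, Pow(117, -1)), Mul(34, Pow(-169, -1)))), -1))) = Mul(Mul(Add(2, Mul(-2, -3)), -3), Mul(-571, Pow(Add(187, Add(Mul(95, Rational(1, 117)), Mul(34, Rational(-1, 169)))), -1))) = Mul(Mul(Add(2, 6), -3), Mul(-571, Pow(Add(187, Add(Rational(95, 117), Rational(-34, 169))), -1))) = Mul(Mul(8, -3), Mul(-571, Pow(Add(187, Rational(929, 1521)), -1))) = Mul(-24, Mul(-571, Pow(Rational(285356, 1521), -1))) = Mul(-24, Mul(-571, Rational(1521, 285356))) = Mul(-24, Rational(-868491, 285356)) = Rational(5210946, 71339)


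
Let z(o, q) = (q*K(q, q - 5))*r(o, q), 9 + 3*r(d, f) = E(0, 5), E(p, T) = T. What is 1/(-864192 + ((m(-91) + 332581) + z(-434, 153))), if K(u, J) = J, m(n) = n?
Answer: -1/561894 ≈ -1.7797e-6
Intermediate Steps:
r(d, f) = -4/3 (r(d, f) = -3 + (⅓)*5 = -3 + 5/3 = -4/3)
z(o, q) = -4*q*(-5 + q)/3 (z(o, q) = (q*(q - 5))*(-4/3) = (q*(-5 + q))*(-4/3) = -4*q*(-5 + q)/3)
1/(-864192 + ((m(-91) + 332581) + z(-434, 153))) = 1/(-864192 + ((-91 + 332581) + (4/3)*153*(5 - 1*153))) = 1/(-864192 + (332490 + (4/3)*153*(5 - 153))) = 1/(-864192 + (332490 + (4/3)*153*(-148))) = 1/(-864192 + (332490 - 30192)) = 1/(-864192 + 302298) = 1/(-561894) = -1/561894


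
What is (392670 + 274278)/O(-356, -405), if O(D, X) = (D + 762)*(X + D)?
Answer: -333474/154483 ≈ -2.1586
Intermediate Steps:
O(D, X) = (762 + D)*(D + X)
(392670 + 274278)/O(-356, -405) = (392670 + 274278)/((-356)² + 762*(-356) + 762*(-405) - 356*(-405)) = 666948/(126736 - 271272 - 308610 + 144180) = 666948/(-308966) = 666948*(-1/308966) = -333474/154483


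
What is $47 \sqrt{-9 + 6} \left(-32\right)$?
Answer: $- 1504 i \sqrt{3} \approx - 2605.0 i$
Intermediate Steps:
$47 \sqrt{-9 + 6} \left(-32\right) = 47 \sqrt{-3} \left(-32\right) = 47 i \sqrt{3} \left(-32\right) = - 1504 i \sqrt{3}$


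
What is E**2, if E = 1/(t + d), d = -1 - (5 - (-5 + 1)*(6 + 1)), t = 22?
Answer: 1/144 ≈ 0.0069444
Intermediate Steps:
d = -34 (d = -1 - (5 - (-4)*7) = -1 - (5 - 1*(-28)) = -1 - (5 + 28) = -1 - 1*33 = -1 - 33 = -34)
E = -1/12 (E = 1/(22 - 34) = 1/(-12) = -1/12 ≈ -0.083333)
E**2 = (-1/12)**2 = 1/144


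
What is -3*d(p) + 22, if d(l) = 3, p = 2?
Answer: 13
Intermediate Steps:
-3*d(p) + 22 = -3*3 + 22 = -9 + 22 = 13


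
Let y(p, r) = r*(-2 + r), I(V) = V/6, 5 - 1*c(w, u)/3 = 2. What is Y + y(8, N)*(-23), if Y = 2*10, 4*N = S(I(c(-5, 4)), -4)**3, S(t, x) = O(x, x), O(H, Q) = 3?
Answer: -11479/16 ≈ -717.44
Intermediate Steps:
c(w, u) = 9 (c(w, u) = 15 - 3*2 = 15 - 6 = 9)
I(V) = V/6 (I(V) = V*(1/6) = V/6)
S(t, x) = 3
N = 27/4 (N = (1/4)*3**3 = (1/4)*27 = 27/4 ≈ 6.7500)
Y = 20
Y + y(8, N)*(-23) = 20 + (27*(-2 + 27/4)/4)*(-23) = 20 + ((27/4)*(19/4))*(-23) = 20 + (513/16)*(-23) = 20 - 11799/16 = -11479/16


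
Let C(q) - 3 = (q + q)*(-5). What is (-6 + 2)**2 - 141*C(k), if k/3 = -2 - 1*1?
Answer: -13097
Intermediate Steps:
k = -9 (k = 3*(-2 - 1*1) = 3*(-2 - 1) = 3*(-3) = -9)
C(q) = 3 - 10*q (C(q) = 3 + (q + q)*(-5) = 3 + (2*q)*(-5) = 3 - 10*q)
(-6 + 2)**2 - 141*C(k) = (-6 + 2)**2 - 141*(3 - 10*(-9)) = (-4)**2 - 141*(3 + 90) = 16 - 141*93 = 16 - 13113 = -13097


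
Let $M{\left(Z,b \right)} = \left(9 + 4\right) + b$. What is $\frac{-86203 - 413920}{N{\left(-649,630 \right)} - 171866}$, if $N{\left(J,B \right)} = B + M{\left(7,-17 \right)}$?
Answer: $\frac{500123}{171240} \approx 2.9206$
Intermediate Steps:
$M{\left(Z,b \right)} = 13 + b$
$N{\left(J,B \right)} = -4 + B$ ($N{\left(J,B \right)} = B + \left(13 - 17\right) = B - 4 = -4 + B$)
$\frac{-86203 - 413920}{N{\left(-649,630 \right)} - 171866} = \frac{-86203 - 413920}{\left(-4 + 630\right) - 171866} = - \frac{500123}{626 - 171866} = - \frac{500123}{-171240} = \left(-500123\right) \left(- \frac{1}{171240}\right) = \frac{500123}{171240}$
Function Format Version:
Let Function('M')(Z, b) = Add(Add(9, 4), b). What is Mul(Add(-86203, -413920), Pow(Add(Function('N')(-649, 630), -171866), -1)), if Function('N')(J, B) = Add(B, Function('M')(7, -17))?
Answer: Rational(500123, 171240) ≈ 2.9206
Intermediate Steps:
Function('M')(Z, b) = Add(13, b)
Function('N')(J, B) = Add(-4, B) (Function('N')(J, B) = Add(B, Add(13, -17)) = Add(B, -4) = Add(-4, B))
Mul(Add(-86203, -413920), Pow(Add(Function('N')(-649, 630), -171866), -1)) = Mul(Add(-86203, -413920), Pow(Add(Add(-4, 630), -171866), -1)) = Mul(-500123, Pow(Add(626, -171866), -1)) = Mul(-500123, Pow(-171240, -1)) = Mul(-500123, Rational(-1, 171240)) = Rational(500123, 171240)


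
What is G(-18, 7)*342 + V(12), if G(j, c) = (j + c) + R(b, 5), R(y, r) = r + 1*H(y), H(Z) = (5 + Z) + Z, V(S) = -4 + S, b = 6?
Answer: 3770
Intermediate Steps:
H(Z) = 5 + 2*Z
R(y, r) = 5 + r + 2*y (R(y, r) = r + 1*(5 + 2*y) = r + (5 + 2*y) = 5 + r + 2*y)
G(j, c) = 22 + c + j (G(j, c) = (j + c) + (5 + 5 + 2*6) = (c + j) + (5 + 5 + 12) = (c + j) + 22 = 22 + c + j)
G(-18, 7)*342 + V(12) = (22 + 7 - 18)*342 + (-4 + 12) = 11*342 + 8 = 3762 + 8 = 3770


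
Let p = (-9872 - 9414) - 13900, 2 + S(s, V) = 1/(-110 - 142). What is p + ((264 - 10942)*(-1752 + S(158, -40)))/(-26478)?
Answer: -113075948459/3336228 ≈ -33893.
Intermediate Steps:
S(s, V) = -505/252 (S(s, V) = -2 + 1/(-110 - 142) = -2 + 1/(-252) = -2 - 1/252 = -505/252)
p = -33186 (p = -19286 - 13900 = -33186)
p + ((264 - 10942)*(-1752 + S(158, -40)))/(-26478) = -33186 + ((264 - 10942)*(-1752 - 505/252))/(-26478) = -33186 - 10678*(-442009/252)*(-1/26478) = -33186 + (2359886051/126)*(-1/26478) = -33186 - 2359886051/3336228 = -113075948459/3336228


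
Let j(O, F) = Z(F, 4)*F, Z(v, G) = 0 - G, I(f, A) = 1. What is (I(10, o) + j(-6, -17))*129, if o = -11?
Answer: 8901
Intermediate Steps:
Z(v, G) = -G
j(O, F) = -4*F (j(O, F) = (-1*4)*F = -4*F)
(I(10, o) + j(-6, -17))*129 = (1 - 4*(-17))*129 = (1 + 68)*129 = 69*129 = 8901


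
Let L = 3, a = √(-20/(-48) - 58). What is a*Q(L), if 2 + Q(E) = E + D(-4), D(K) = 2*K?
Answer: -7*I*√2073/6 ≈ -53.119*I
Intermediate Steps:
a = I*√2073/6 (a = √(-20*(-1/48) - 58) = √(5/12 - 58) = √(-691/12) = I*√2073/6 ≈ 7.5884*I)
Q(E) = -10 + E (Q(E) = -2 + (E + 2*(-4)) = -2 + (E - 8) = -2 + (-8 + E) = -10 + E)
a*Q(L) = (I*√2073/6)*(-10 + 3) = (I*√2073/6)*(-7) = -7*I*√2073/6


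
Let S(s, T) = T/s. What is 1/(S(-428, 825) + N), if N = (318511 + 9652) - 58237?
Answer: 428/115527503 ≈ 3.7047e-6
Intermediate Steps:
N = 269926 (N = 328163 - 58237 = 269926)
1/(S(-428, 825) + N) = 1/(825/(-428) + 269926) = 1/(825*(-1/428) + 269926) = 1/(-825/428 + 269926) = 1/(115527503/428) = 428/115527503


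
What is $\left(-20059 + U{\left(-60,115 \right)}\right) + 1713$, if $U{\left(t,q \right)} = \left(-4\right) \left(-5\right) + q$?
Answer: $-18211$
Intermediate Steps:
$U{\left(t,q \right)} = 20 + q$
$\left(-20059 + U{\left(-60,115 \right)}\right) + 1713 = \left(-20059 + \left(20 + 115\right)\right) + 1713 = \left(-20059 + 135\right) + 1713 = -19924 + 1713 = -18211$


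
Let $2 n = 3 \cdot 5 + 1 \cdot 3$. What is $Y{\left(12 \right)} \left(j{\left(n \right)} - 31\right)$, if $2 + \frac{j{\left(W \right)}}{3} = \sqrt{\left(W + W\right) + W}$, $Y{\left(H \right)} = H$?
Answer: $-444 + 108 \sqrt{3} \approx -256.94$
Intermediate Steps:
$n = 9$ ($n = \frac{3 \cdot 5 + 1 \cdot 3}{2} = \frac{15 + 3}{2} = \frac{1}{2} \cdot 18 = 9$)
$j{\left(W \right)} = -6 + 3 \sqrt{3} \sqrt{W}$ ($j{\left(W \right)} = -6 + 3 \sqrt{\left(W + W\right) + W} = -6 + 3 \sqrt{2 W + W} = -6 + 3 \sqrt{3 W} = -6 + 3 \sqrt{3} \sqrt{W}$)
$Y{\left(12 \right)} \left(j{\left(n \right)} - 31\right) = 12 \left(\left(-6 + 3 \sqrt{3} \sqrt{9}\right) - 31\right) = 12 \left(\left(-6 + 3 \sqrt{3} \cdot 3\right) - 31\right) = 12 \left(\left(-6 + 9 \sqrt{3}\right) - 31\right) = 12 \left(-37 + 9 \sqrt{3}\right) = -444 + 108 \sqrt{3}$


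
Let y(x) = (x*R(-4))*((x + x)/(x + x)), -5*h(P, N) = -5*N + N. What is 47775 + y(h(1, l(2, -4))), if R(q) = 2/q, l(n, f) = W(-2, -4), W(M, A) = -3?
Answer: 238881/5 ≈ 47776.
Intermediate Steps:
l(n, f) = -3
h(P, N) = 4*N/5 (h(P, N) = -(-5*N + N)/5 = -(-4)*N/5 = 4*N/5)
y(x) = -x/2 (y(x) = (x*(2/(-4)))*((x + x)/(x + x)) = (x*(2*(-¼)))*((2*x)/((2*x))) = (x*(-½))*((2*x)*(1/(2*x))) = -x/2*1 = -x/2)
47775 + y(h(1, l(2, -4))) = 47775 - 2*(-3)/5 = 47775 - ½*(-12/5) = 47775 + 6/5 = 238881/5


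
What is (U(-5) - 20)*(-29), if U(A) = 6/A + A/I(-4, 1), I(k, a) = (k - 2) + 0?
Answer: 17719/30 ≈ 590.63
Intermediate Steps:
I(k, a) = -2 + k (I(k, a) = (-2 + k) + 0 = -2 + k)
U(A) = 6/A - A/6 (U(A) = 6/A + A/(-2 - 4) = 6/A + A/(-6) = 6/A + A*(-1/6) = 6/A - A/6)
(U(-5) - 20)*(-29) = ((6/(-5) - 1/6*(-5)) - 20)*(-29) = ((6*(-1/5) + 5/6) - 20)*(-29) = ((-6/5 + 5/6) - 20)*(-29) = (-11/30 - 20)*(-29) = -611/30*(-29) = 17719/30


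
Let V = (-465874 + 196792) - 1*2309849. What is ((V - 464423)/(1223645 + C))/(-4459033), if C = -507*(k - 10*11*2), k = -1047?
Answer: 1521677/4160309002231 ≈ 3.6576e-7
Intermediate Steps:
C = 642369 (C = -507*(-1047 - 10*11*2) = -507*(-1047 - 110*2) = -507*(-1047 - 220) = -507*(-1267) = 642369)
V = -2578931 (V = -269082 - 2309849 = -2578931)
((V - 464423)/(1223645 + C))/(-4459033) = ((-2578931 - 464423)/(1223645 + 642369))/(-4459033) = -3043354/1866014*(-1/4459033) = -3043354*1/1866014*(-1/4459033) = -1521677/933007*(-1/4459033) = 1521677/4160309002231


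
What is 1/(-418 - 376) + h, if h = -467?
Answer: -370799/794 ≈ -467.00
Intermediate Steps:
1/(-418 - 376) + h = 1/(-418 - 376) - 467 = 1/(-794) - 467 = -1/794 - 467 = -370799/794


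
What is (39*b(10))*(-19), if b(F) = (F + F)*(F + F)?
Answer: -296400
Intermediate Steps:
b(F) = 4*F**2 (b(F) = (2*F)*(2*F) = 4*F**2)
(39*b(10))*(-19) = (39*(4*10**2))*(-19) = (39*(4*100))*(-19) = (39*400)*(-19) = 15600*(-19) = -296400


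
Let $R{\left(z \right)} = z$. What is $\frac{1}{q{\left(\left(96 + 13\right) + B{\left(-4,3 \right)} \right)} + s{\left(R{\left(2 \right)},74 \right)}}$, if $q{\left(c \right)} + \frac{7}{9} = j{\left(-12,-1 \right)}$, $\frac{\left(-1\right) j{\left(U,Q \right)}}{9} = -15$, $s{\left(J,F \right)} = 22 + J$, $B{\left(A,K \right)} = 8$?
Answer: $\frac{9}{1424} \approx 0.0063202$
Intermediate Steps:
$j{\left(U,Q \right)} = 135$ ($j{\left(U,Q \right)} = \left(-9\right) \left(-15\right) = 135$)
$q{\left(c \right)} = \frac{1208}{9}$ ($q{\left(c \right)} = - \frac{7}{9} + 135 = \frac{1208}{9}$)
$\frac{1}{q{\left(\left(96 + 13\right) + B{\left(-4,3 \right)} \right)} + s{\left(R{\left(2 \right)},74 \right)}} = \frac{1}{\frac{1208}{9} + \left(22 + 2\right)} = \frac{1}{\frac{1208}{9} + 24} = \frac{1}{\frac{1424}{9}} = \frac{9}{1424}$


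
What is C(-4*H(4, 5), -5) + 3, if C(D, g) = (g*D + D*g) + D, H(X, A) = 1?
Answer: 39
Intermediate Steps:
C(D, g) = D + 2*D*g (C(D, g) = (D*g + D*g) + D = 2*D*g + D = D + 2*D*g)
C(-4*H(4, 5), -5) + 3 = (-4*1)*(1 + 2*(-5)) + 3 = -4*(1 - 10) + 3 = -4*(-9) + 3 = 36 + 3 = 39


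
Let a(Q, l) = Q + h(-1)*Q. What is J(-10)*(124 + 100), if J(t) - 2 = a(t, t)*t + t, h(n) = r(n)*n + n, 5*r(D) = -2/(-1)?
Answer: -10752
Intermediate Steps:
r(D) = ⅖ (r(D) = (-2/(-1))/5 = (-2*(-1))/5 = (⅕)*2 = ⅖)
h(n) = 7*n/5 (h(n) = 2*n/5 + n = 7*n/5)
a(Q, l) = -2*Q/5 (a(Q, l) = Q + ((7/5)*(-1))*Q = Q - 7*Q/5 = -2*Q/5)
J(t) = 2 + t - 2*t²/5 (J(t) = 2 + ((-2*t/5)*t + t) = 2 + (-2*t²/5 + t) = 2 + (t - 2*t²/5) = 2 + t - 2*t²/5)
J(-10)*(124 + 100) = (2 - 10 - ⅖*(-10)²)*(124 + 100) = (2 - 10 - ⅖*100)*224 = (2 - 10 - 40)*224 = -48*224 = -10752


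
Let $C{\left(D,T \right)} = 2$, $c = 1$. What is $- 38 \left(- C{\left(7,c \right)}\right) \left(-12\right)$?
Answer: $-912$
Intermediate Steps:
$- 38 \left(- C{\left(7,c \right)}\right) \left(-12\right) = - 38 \left(\left(-1\right) 2\right) \left(-12\right) = \left(-38\right) \left(-2\right) \left(-12\right) = 76 \left(-12\right) = -912$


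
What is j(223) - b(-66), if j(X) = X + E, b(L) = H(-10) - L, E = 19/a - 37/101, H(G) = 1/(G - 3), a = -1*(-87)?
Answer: 17926154/114231 ≈ 156.93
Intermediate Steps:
a = 87
H(G) = 1/(-3 + G)
E = -1300/8787 (E = 19/87 - 37/101 = -1300/8787 ≈ -0.14795)
b(L) = -1/13 - L (b(L) = 1/(-3 - 10) - L = 1/(-13) - L = -1/13 - L)
j(X) = -1300/8787 + X (j(X) = X - 1300/8787 = -1300/8787 + X)
j(223) - b(-66) = (-1300/8787 + 223) - (-1/13 - 1*(-66)) = 1958201/8787 - (-1/13 + 66) = 1958201/8787 - 1*857/13 = 1958201/8787 - 857/13 = 17926154/114231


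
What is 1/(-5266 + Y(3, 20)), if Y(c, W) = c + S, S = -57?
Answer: -1/5320 ≈ -0.00018797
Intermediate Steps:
Y(c, W) = -57 + c (Y(c, W) = c - 57 = -57 + c)
1/(-5266 + Y(3, 20)) = 1/(-5266 + (-57 + 3)) = 1/(-5266 - 54) = 1/(-5320) = -1/5320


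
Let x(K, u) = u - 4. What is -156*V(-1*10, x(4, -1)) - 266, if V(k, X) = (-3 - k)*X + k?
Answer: 6754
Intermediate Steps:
x(K, u) = -4 + u
V(k, X) = k + X*(-3 - k) (V(k, X) = X*(-3 - k) + k = k + X*(-3 - k))
-156*V(-1*10, x(4, -1)) - 266 = -156*(-1*10 - 3*(-4 - 1) - (-4 - 1)*(-1*10)) - 266 = -156*(-10 - 3*(-5) - 1*(-5)*(-10)) - 266 = -156*(-10 + 15 - 50) - 266 = -156*(-45) - 266 = 7020 - 266 = 6754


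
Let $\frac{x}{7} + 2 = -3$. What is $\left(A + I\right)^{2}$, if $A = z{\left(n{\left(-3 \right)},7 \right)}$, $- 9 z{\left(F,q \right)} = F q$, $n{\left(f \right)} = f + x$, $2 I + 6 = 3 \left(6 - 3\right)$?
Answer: $\frac{312481}{324} \approx 964.45$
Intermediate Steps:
$x = -35$ ($x = -14 + 7 \left(-3\right) = -14 - 21 = -35$)
$I = \frac{3}{2}$ ($I = -3 + \frac{3 \left(6 - 3\right)}{2} = -3 + \frac{3 \cdot 3}{2} = -3 + \frac{1}{2} \cdot 9 = -3 + \frac{9}{2} = \frac{3}{2} \approx 1.5$)
$n{\left(f \right)} = -35 + f$ ($n{\left(f \right)} = f - 35 = -35 + f$)
$z{\left(F,q \right)} = - \frac{F q}{9}$
$A = \frac{266}{9}$ ($A = \left(- \frac{1}{9}\right) \left(-35 - 3\right) 7 = \left(- \frac{1}{9}\right) \left(-38\right) 7 = \frac{266}{9} \approx 29.556$)
$\left(A + I\right)^{2} = \left(\frac{266}{9} + \frac{3}{2}\right)^{2} = \left(\frac{559}{18}\right)^{2} = \frac{312481}{324}$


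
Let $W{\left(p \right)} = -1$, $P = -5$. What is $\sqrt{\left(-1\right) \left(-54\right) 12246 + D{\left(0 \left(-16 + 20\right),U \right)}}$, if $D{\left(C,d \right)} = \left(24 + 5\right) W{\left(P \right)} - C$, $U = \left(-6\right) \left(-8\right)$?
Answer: $7 \sqrt{13495} \approx 813.18$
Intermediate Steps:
$U = 48$
$D{\left(C,d \right)} = -29 - C$ ($D{\left(C,d \right)} = \left(24 + 5\right) \left(-1\right) - C = 29 \left(-1\right) - C = -29 - C$)
$\sqrt{\left(-1\right) \left(-54\right) 12246 + D{\left(0 \left(-16 + 20\right),U \right)}} = \sqrt{\left(-1\right) \left(-54\right) 12246 - \left(29 + 0 \left(-16 + 20\right)\right)} = \sqrt{54 \cdot 12246 - \left(29 + 0 \cdot 4\right)} = \sqrt{661284 - 29} = \sqrt{661255} = 7 \sqrt{13495}$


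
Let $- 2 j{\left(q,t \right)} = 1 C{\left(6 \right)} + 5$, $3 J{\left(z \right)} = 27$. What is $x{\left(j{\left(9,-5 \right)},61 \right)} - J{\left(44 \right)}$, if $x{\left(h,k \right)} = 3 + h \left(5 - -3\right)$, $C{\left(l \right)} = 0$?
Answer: $-26$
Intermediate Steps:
$J{\left(z \right)} = 9$ ($J{\left(z \right)} = \frac{1}{3} \cdot 27 = 9$)
$j{\left(q,t \right)} = - \frac{5}{2}$ ($j{\left(q,t \right)} = - \frac{1 \cdot 0 + 5}{2} = - \frac{0 + 5}{2} = \left(- \frac{1}{2}\right) 5 = - \frac{5}{2}$)
$x{\left(h,k \right)} = 3 + 8 h$ ($x{\left(h,k \right)} = 3 + h \left(5 + 3\right) = 3 + h 8 = 3 + 8 h$)
$x{\left(j{\left(9,-5 \right)},61 \right)} - J{\left(44 \right)} = \left(3 + 8 \left(- \frac{5}{2}\right)\right) - 9 = \left(3 - 20\right) - 9 = -17 - 9 = -26$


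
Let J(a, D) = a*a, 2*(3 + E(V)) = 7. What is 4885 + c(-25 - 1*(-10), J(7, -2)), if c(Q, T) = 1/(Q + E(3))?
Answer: 141663/29 ≈ 4884.9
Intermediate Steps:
E(V) = ½ (E(V) = -3 + (½)*7 = -3 + 7/2 = ½)
J(a, D) = a²
c(Q, T) = 1/(½ + Q) (c(Q, T) = 1/(Q + ½) = 1/(½ + Q))
4885 + c(-25 - 1*(-10), J(7, -2)) = 4885 + 2/(1 + 2*(-25 - 1*(-10))) = 4885 + 2/(1 + 2*(-25 + 10)) = 4885 + 2/(1 + 2*(-15)) = 4885 + 2/(1 - 30) = 4885 + 2/(-29) = 4885 + 2*(-1/29) = 4885 - 2/29 = 141663/29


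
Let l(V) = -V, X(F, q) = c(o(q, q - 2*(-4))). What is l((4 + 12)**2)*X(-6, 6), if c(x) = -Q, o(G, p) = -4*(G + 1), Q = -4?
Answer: -1024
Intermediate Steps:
o(G, p) = -4 - 4*G (o(G, p) = -4*(1 + G) = -4 - 4*G)
c(x) = 4 (c(x) = -1*(-4) = 4)
X(F, q) = 4
l((4 + 12)**2)*X(-6, 6) = -(4 + 12)**2*4 = -1*16**2*4 = -1*256*4 = -256*4 = -1024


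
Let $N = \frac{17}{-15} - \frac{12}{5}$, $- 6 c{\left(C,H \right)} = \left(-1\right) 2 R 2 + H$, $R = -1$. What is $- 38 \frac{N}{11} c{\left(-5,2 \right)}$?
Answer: $- \frac{2014}{165} \approx -12.206$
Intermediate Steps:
$c{\left(C,H \right)} = - \frac{2}{3} - \frac{H}{6}$ ($c{\left(C,H \right)} = - \frac{\left(-1\right) 2 \left(-1\right) 2 + H}{6} = - \frac{\left(-2\right) \left(-1\right) 2 + H}{6} = - \frac{2 \cdot 2 + H}{6} = - \frac{4 + H}{6} = - \frac{2}{3} - \frac{H}{6}$)
$N = - \frac{53}{15}$ ($N = 17 \left(- \frac{1}{15}\right) - \frac{12}{5} = - \frac{17}{15} - \frac{12}{5} = - \frac{53}{15} \approx -3.5333$)
$- 38 \frac{N}{11} c{\left(-5,2 \right)} = - 38 \left(- \frac{53}{15 \cdot 11}\right) \left(- \frac{2}{3} - \frac{1}{3}\right) = - 38 \left(\left(- \frac{53}{15}\right) \frac{1}{11}\right) \left(- \frac{2}{3} - \frac{1}{3}\right) = \left(-38\right) \left(- \frac{53}{165}\right) \left(-1\right) = \frac{2014}{165} \left(-1\right) = - \frac{2014}{165}$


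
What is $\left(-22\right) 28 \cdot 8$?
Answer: $-4928$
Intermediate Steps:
$\left(-22\right) 28 \cdot 8 = \left(-616\right) 8 = -4928$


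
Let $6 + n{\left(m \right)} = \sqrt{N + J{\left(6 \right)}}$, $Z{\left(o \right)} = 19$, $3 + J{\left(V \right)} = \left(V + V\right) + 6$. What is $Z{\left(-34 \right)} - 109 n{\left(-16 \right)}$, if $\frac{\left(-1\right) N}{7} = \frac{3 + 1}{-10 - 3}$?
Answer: $673 - \frac{109 \sqrt{2899}}{13} \approx 221.55$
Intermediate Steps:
$J{\left(V \right)} = 3 + 2 V$ ($J{\left(V \right)} = -3 + \left(\left(V + V\right) + 6\right) = -3 + \left(2 V + 6\right) = -3 + \left(6 + 2 V\right) = 3 + 2 V$)
$N = \frac{28}{13}$ ($N = - 7 \frac{3 + 1}{-10 - 3} = - 7 \frac{4}{-13} = - 7 \cdot 4 \left(- \frac{1}{13}\right) = \left(-7\right) \left(- \frac{4}{13}\right) = \frac{28}{13} \approx 2.1538$)
$n{\left(m \right)} = -6 + \frac{\sqrt{2899}}{13}$ ($n{\left(m \right)} = -6 + \sqrt{\frac{28}{13} + \left(3 + 2 \cdot 6\right)} = -6 + \sqrt{\frac{28}{13} + \left(3 + 12\right)} = -6 + \sqrt{\frac{28}{13} + 15} = -6 + \sqrt{\frac{223}{13}} = -6 + \frac{\sqrt{2899}}{13}$)
$Z{\left(-34 \right)} - 109 n{\left(-16 \right)} = 19 - 109 \left(-6 + \frac{\sqrt{2899}}{13}\right) = 19 + \left(654 - \frac{109 \sqrt{2899}}{13}\right) = 673 - \frac{109 \sqrt{2899}}{13}$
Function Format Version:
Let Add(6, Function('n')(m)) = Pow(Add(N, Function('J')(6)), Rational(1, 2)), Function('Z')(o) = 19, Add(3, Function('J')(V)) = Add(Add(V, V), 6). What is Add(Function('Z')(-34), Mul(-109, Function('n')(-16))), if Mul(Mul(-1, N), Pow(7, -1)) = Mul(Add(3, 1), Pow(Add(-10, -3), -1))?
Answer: Add(673, Mul(Rational(-109, 13), Pow(2899, Rational(1, 2)))) ≈ 221.55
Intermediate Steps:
Function('J')(V) = Add(3, Mul(2, V)) (Function('J')(V) = Add(-3, Add(Add(V, V), 6)) = Add(-3, Add(Mul(2, V), 6)) = Add(-3, Add(6, Mul(2, V))) = Add(3, Mul(2, V)))
N = Rational(28, 13) (N = Mul(-7, Mul(Add(3, 1), Pow(Add(-10, -3), -1))) = Mul(-7, Mul(4, Pow(-13, -1))) = Mul(-7, Mul(4, Rational(-1, 13))) = Mul(-7, Rational(-4, 13)) = Rational(28, 13) ≈ 2.1538)
Function('n')(m) = Add(-6, Mul(Rational(1, 13), Pow(2899, Rational(1, 2)))) (Function('n')(m) = Add(-6, Pow(Add(Rational(28, 13), Add(3, Mul(2, 6))), Rational(1, 2))) = Add(-6, Pow(Add(Rational(28, 13), Add(3, 12)), Rational(1, 2))) = Add(-6, Pow(Add(Rational(28, 13), 15), Rational(1, 2))) = Add(-6, Pow(Rational(223, 13), Rational(1, 2))) = Add(-6, Mul(Rational(1, 13), Pow(2899, Rational(1, 2)))))
Add(Function('Z')(-34), Mul(-109, Function('n')(-16))) = Add(19, Mul(-109, Add(-6, Mul(Rational(1, 13), Pow(2899, Rational(1, 2)))))) = Add(19, Add(654, Mul(Rational(-109, 13), Pow(2899, Rational(1, 2))))) = Add(673, Mul(Rational(-109, 13), Pow(2899, Rational(1, 2))))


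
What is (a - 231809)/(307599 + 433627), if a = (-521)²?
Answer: 19816/370613 ≈ 0.053468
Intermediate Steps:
a = 271441
(a - 231809)/(307599 + 433627) = (271441 - 231809)/(307599 + 433627) = 39632/741226 = 39632*(1/741226) = 19816/370613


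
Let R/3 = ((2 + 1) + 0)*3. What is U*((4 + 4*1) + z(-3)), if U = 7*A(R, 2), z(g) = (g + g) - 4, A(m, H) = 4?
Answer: -56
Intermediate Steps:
R = 27 (R = 3*(((2 + 1) + 0)*3) = 3*((3 + 0)*3) = 3*(3*3) = 3*9 = 27)
z(g) = -4 + 2*g (z(g) = 2*g - 4 = -4 + 2*g)
U = 28 (U = 7*4 = 28)
U*((4 + 4*1) + z(-3)) = 28*((4 + 4*1) + (-4 + 2*(-3))) = 28*((4 + 4) + (-4 - 6)) = 28*(8 - 10) = 28*(-2) = -56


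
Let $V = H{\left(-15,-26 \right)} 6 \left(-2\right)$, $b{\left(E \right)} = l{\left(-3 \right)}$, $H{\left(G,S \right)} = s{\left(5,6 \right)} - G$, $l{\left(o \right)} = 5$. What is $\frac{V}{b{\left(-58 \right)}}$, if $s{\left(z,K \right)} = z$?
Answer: $-48$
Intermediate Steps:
$H{\left(G,S \right)} = 5 - G$
$b{\left(E \right)} = 5$
$V = -240$ ($V = \left(5 - -15\right) 6 \left(-2\right) = \left(5 + 15\right) \left(-12\right) = 20 \left(-12\right) = -240$)
$\frac{V}{b{\left(-58 \right)}} = - \frac{240}{5} = \left(-240\right) \frac{1}{5} = -48$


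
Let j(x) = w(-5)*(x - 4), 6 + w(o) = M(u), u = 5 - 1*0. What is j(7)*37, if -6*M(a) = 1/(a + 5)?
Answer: -13357/20 ≈ -667.85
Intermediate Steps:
u = 5 (u = 5 + 0 = 5)
M(a) = -1/(6*(5 + a)) (M(a) = -1/(6*(a + 5)) = -1/(6*(5 + a)))
w(o) = -361/60 (w(o) = -6 - 1/(30 + 6*5) = -6 - 1/(30 + 30) = -6 - 1/60 = -361/60)
j(x) = 361/15 - 361*x/60 (j(x) = -361*(x - 4)/60 = -361*(-4 + x)/60 = 361/15 - 361*x/60)
j(7)*37 = (361/15 - 361/60*7)*37 = (361/15 - 2527/60)*37 = -361/20*37 = -13357/20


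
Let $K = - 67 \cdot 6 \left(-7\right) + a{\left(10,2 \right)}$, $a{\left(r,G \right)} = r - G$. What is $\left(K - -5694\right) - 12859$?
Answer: $-4343$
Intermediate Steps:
$K = 2822$ ($K = - 67 \cdot 6 \left(-7\right) + \left(10 - 2\right) = \left(-67\right) \left(-42\right) + \left(10 - 2\right) = 2814 + 8 = 2822$)
$\left(K - -5694\right) - 12859 = \left(2822 - -5694\right) - 12859 = \left(2822 + 5694\right) - 12859 = 8516 - 12859 = -4343$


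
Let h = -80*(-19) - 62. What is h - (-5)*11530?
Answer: 59108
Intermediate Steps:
h = 1458 (h = 1520 - 62 = 1458)
h - (-5)*11530 = 1458 - (-5)*11530 = 1458 - 1*(-57650) = 1458 + 57650 = 59108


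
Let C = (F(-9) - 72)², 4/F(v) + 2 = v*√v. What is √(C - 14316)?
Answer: 2*√(-1226422583 - 2850336*I)/733 ≈ 0.11104 - 95.553*I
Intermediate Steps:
F(v) = 4/(-2 + v^(3/2)) (F(v) = 4/(-2 + v*√v) = 4/(-2 + v^(3/2)))
C = (-72 + 4*(-2 + 27*I)/733)² (C = (4/(-2 + (-9)^(3/2)) - 72)² = (4/(-2 - 27*I) - 72)² = (4*((-2 + 27*I)/733) - 72)² = (4*(-2 + 27*I)/733 - 72)² = (-72 + 4*(-2 + 27*I)/733)² ≈ 5185.5 - 21.22*I)
√(C - 14316) = √((2786138992/537289 - 11401344*I/537289) - 14316) = √(-4905690332/537289 - 11401344*I/537289)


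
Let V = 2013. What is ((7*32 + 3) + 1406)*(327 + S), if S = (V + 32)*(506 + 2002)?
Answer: 8375962371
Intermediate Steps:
S = 5128860 (S = (2013 + 32)*(506 + 2002) = 2045*2508 = 5128860)
((7*32 + 3) + 1406)*(327 + S) = ((7*32 + 3) + 1406)*(327 + 5128860) = ((224 + 3) + 1406)*5129187 = (227 + 1406)*5129187 = 1633*5129187 = 8375962371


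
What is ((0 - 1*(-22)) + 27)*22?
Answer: 1078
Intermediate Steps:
((0 - 1*(-22)) + 27)*22 = ((0 + 22) + 27)*22 = (22 + 27)*22 = 49*22 = 1078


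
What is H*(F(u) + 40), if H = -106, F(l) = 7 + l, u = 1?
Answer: -5088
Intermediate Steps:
H*(F(u) + 40) = -106*((7 + 1) + 40) = -106*(8 + 40) = -106*48 = -5088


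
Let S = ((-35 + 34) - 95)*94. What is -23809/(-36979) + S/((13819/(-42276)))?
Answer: 1085212817959/39308677 ≈ 27607.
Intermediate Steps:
S = -9024 (S = (-1 - 95)*94 = -96*94 = -9024)
-23809/(-36979) + S/((13819/(-42276))) = -23809/(-36979) - 9024/(13819/(-42276)) = -23809*(-1/36979) - 9024/(13819*(-1/42276)) = 23809/36979 - 9024/(-1063/3252) = 23809/36979 - 9024*(-3252/1063) = 23809/36979 + 29346048/1063 = 1085212817959/39308677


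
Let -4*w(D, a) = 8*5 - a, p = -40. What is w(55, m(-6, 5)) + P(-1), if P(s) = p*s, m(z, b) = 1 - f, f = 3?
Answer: 59/2 ≈ 29.500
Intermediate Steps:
m(z, b) = -2 (m(z, b) = 1 - 1*3 = 1 - 3 = -2)
w(D, a) = -10 + a/4 (w(D, a) = -(8*5 - a)/4 = -(40 - a)/4 = -10 + a/4)
P(s) = -40*s
w(55, m(-6, 5)) + P(-1) = (-10 + (¼)*(-2)) - 40*(-1) = (-10 - ½) + 40 = -21/2 + 40 = 59/2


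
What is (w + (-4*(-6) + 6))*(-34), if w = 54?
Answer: -2856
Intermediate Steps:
(w + (-4*(-6) + 6))*(-34) = (54 + (-4*(-6) + 6))*(-34) = (54 + (24 + 6))*(-34) = (54 + 30)*(-34) = 84*(-34) = -2856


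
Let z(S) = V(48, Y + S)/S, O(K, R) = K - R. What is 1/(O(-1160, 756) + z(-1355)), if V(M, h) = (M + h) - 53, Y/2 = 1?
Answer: -1355/2594822 ≈ -0.00052219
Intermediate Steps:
Y = 2 (Y = 2*1 = 2)
V(M, h) = -53 + M + h
z(S) = (-3 + S)/S (z(S) = (-53 + 48 + (2 + S))/S = (-3 + S)/S)
1/(O(-1160, 756) + z(-1355)) = 1/((-1160 - 1*756) + (-3 - 1355)/(-1355)) = 1/((-1160 - 756) - 1/1355*(-1358)) = 1/(-1916 + 1358/1355) = 1/(-2594822/1355) = -1355/2594822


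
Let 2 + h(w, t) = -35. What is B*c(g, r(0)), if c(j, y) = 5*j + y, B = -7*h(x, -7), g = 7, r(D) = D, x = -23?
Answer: 9065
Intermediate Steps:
h(w, t) = -37 (h(w, t) = -2 - 35 = -37)
B = 259 (B = -7*(-37) = 259)
c(j, y) = y + 5*j
B*c(g, r(0)) = 259*(0 + 5*7) = 259*(0 + 35) = 259*35 = 9065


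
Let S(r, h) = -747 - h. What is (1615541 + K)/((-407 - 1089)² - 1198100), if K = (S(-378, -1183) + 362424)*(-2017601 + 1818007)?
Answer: -72423063299/1039916 ≈ -69643.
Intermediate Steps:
K = -72424678840 (K = ((-747 - 1*(-1183)) + 362424)*(-2017601 + 1818007) = ((-747 + 1183) + 362424)*(-199594) = (436 + 362424)*(-199594) = 362860*(-199594) = -72424678840)
(1615541 + K)/((-407 - 1089)² - 1198100) = (1615541 - 72424678840)/((-407 - 1089)² - 1198100) = -72423063299/((-1496)² - 1198100) = -72423063299/(2238016 - 1198100) = -72423063299/1039916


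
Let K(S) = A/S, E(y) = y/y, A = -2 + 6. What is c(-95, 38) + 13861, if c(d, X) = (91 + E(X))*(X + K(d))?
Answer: 1648547/95 ≈ 17353.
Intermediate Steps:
A = 4
E(y) = 1
K(S) = 4/S
c(d, X) = 92*X + 368/d (c(d, X) = (91 + 1)*(X + 4/d) = 92*(X + 4/d) = 92*X + 368/d)
c(-95, 38) + 13861 = (92*38 + 368/(-95)) + 13861 = (3496 + 368*(-1/95)) + 13861 = (3496 - 368/95) + 13861 = 331752/95 + 13861 = 1648547/95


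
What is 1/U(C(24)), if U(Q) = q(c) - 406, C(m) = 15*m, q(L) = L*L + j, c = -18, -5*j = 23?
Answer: -5/433 ≈ -0.011547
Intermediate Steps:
j = -23/5 (j = -⅕*23 = -23/5 ≈ -4.6000)
q(L) = -23/5 + L² (q(L) = L*L - 23/5 = L² - 23/5 = -23/5 + L²)
U(Q) = -433/5 (U(Q) = (-23/5 + (-18)²) - 406 = (-23/5 + 324) - 406 = 1597/5 - 406 = -433/5)
1/U(C(24)) = 1/(-433/5) = -5/433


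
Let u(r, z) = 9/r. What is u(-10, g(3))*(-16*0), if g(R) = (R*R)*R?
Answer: 0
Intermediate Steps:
g(R) = R³ (g(R) = R²*R = R³)
u(-10, g(3))*(-16*0) = (9/(-10))*(-16*0) = (9*(-⅒))*0 = -9/10*0 = 0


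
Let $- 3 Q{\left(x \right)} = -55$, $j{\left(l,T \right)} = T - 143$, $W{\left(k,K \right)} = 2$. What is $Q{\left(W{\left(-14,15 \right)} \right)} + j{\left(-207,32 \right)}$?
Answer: $- \frac{278}{3} \approx -92.667$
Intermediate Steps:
$j{\left(l,T \right)} = -143 + T$
$Q{\left(x \right)} = \frac{55}{3}$ ($Q{\left(x \right)} = \left(- \frac{1}{3}\right) \left(-55\right) = \frac{55}{3}$)
$Q{\left(W{\left(-14,15 \right)} \right)} + j{\left(-207,32 \right)} = \frac{55}{3} + \left(-143 + 32\right) = \frac{55}{3} - 111 = - \frac{278}{3}$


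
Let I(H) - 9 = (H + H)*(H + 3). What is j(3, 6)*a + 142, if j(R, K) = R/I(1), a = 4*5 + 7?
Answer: 2495/17 ≈ 146.76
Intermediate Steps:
a = 27 (a = 20 + 7 = 27)
I(H) = 9 + 2*H*(3 + H) (I(H) = 9 + (H + H)*(H + 3) = 9 + (2*H)*(3 + H) = 9 + 2*H*(3 + H))
j(R, K) = R/17 (j(R, K) = R/(9 + 2*1² + 6*1) = R/(9 + 2*1 + 6) = R/(9 + 2 + 6) = R/17)
j(3, 6)*a + 142 = ((1/17)*3)*27 + 142 = (3/17)*27 + 142 = 81/17 + 142 = 2495/17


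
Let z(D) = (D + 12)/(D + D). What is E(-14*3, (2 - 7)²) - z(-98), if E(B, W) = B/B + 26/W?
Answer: 3923/2450 ≈ 1.6012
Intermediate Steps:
E(B, W) = 1 + 26/W
z(D) = (12 + D)/(2*D) (z(D) = (12 + D)/((2*D)) = (12 + D)*(1/(2*D)) = (12 + D)/(2*D))
E(-14*3, (2 - 7)²) - z(-98) = (26 + (2 - 7)²)/((2 - 7)²) - (12 - 98)/(2*(-98)) = (26 + (-5)²)/((-5)²) - (-1)*(-86)/(2*98) = (26 + 25)/25 - 1*43/98 = (1/25)*51 - 43/98 = 51/25 - 43/98 = 3923/2450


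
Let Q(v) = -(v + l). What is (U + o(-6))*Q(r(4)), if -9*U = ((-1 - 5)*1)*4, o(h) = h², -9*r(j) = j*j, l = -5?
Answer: 7076/27 ≈ 262.07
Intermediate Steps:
r(j) = -j²/9 (r(j) = -j*j/9 = -j²/9)
U = 8/3 (U = -(-1 - 5)*1*4/9 = -(-6*1)*4/9 = -(-2)*4/3 = -⅑*(-24) = 8/3 ≈ 2.6667)
Q(v) = 5 - v (Q(v) = -(v - 5) = -(-5 + v) = 5 - v)
(U + o(-6))*Q(r(4)) = (8/3 + (-6)²)*(5 - (-1)*4²/9) = (8/3 + 36)*(5 - (-1)*16/9) = 116*(5 - 1*(-16/9))/3 = 116*(5 + 16/9)/3 = (116/3)*(61/9) = 7076/27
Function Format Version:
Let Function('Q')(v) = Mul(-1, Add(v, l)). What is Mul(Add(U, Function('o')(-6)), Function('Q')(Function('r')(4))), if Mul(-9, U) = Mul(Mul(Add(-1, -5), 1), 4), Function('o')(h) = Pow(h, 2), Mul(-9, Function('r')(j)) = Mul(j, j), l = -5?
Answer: Rational(7076, 27) ≈ 262.07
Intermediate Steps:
Function('r')(j) = Mul(Rational(-1, 9), Pow(j, 2)) (Function('r')(j) = Mul(Rational(-1, 9), Mul(j, j)) = Mul(Rational(-1, 9), Pow(j, 2)))
U = Rational(8, 3) (U = Mul(Rational(-1, 9), Mul(Mul(Add(-1, -5), 1), 4)) = Mul(Rational(-1, 9), Mul(Mul(-6, 1), 4)) = Mul(Rational(-1, 9), Mul(-6, 4)) = Mul(Rational(-1, 9), -24) = Rational(8, 3) ≈ 2.6667)
Function('Q')(v) = Add(5, Mul(-1, v)) (Function('Q')(v) = Mul(-1, Add(v, -5)) = Mul(-1, Add(-5, v)) = Add(5, Mul(-1, v)))
Mul(Add(U, Function('o')(-6)), Function('Q')(Function('r')(4))) = Mul(Add(Rational(8, 3), Pow(-6, 2)), Add(5, Mul(-1, Mul(Rational(-1, 9), Pow(4, 2))))) = Mul(Add(Rational(8, 3), 36), Add(5, Mul(-1, Mul(Rational(-1, 9), 16)))) = Mul(Rational(116, 3), Add(5, Mul(-1, Rational(-16, 9)))) = Mul(Rational(116, 3), Add(5, Rational(16, 9))) = Mul(Rational(116, 3), Rational(61, 9)) = Rational(7076, 27)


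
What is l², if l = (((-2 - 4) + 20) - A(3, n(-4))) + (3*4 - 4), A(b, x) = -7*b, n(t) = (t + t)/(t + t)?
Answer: 1849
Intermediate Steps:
n(t) = 1 (n(t) = (2*t)/((2*t)) = (2*t)*(1/(2*t)) = 1)
l = 43 (l = (((-2 - 4) + 20) - (-7)*3) + (3*4 - 4) = ((-6 + 20) - 1*(-21)) + (12 - 4) = (14 + 21) + 8 = 35 + 8 = 43)
l² = 43² = 1849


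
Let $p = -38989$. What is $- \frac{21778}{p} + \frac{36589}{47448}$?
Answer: $\frac{2459891065}{1849950072} \approx 1.3297$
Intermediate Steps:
$- \frac{21778}{p} + \frac{36589}{47448} = - \frac{21778}{-38989} + \frac{36589}{47448} = \left(-21778\right) \left(- \frac{1}{38989}\right) + 36589 \cdot \frac{1}{47448} = \frac{21778}{38989} + \frac{36589}{47448} = \frac{2459891065}{1849950072}$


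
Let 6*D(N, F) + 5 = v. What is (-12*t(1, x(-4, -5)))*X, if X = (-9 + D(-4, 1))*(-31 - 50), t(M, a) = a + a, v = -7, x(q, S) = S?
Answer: 106920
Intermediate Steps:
t(M, a) = 2*a
D(N, F) = -2 (D(N, F) = -5/6 + (1/6)*(-7) = -5/6 - 7/6 = -2)
X = 891 (X = (-9 - 2)*(-31 - 50) = -11*(-81) = 891)
(-12*t(1, x(-4, -5)))*X = -24*(-5)*891 = -12*(-10)*891 = 120*891 = 106920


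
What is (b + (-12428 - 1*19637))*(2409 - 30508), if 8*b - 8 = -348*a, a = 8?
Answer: 910744788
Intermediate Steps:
b = -347 (b = 1 + (-348*8)/8 = 1 + (⅛)*(-2784) = 1 - 348 = -347)
(b + (-12428 - 1*19637))*(2409 - 30508) = (-347 + (-12428 - 1*19637))*(2409 - 30508) = (-347 + (-12428 - 19637))*(-28099) = (-347 - 32065)*(-28099) = -32412*(-28099) = 910744788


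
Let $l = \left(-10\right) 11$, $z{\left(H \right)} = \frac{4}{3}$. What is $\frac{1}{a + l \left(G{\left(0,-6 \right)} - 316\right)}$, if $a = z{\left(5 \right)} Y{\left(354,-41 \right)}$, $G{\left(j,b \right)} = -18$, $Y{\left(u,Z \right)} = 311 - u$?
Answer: $\frac{3}{110048} \approx 2.7261 \cdot 10^{-5}$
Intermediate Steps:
$z{\left(H \right)} = \frac{4}{3}$ ($z{\left(H \right)} = 4 \cdot \frac{1}{3} = \frac{4}{3}$)
$l = -110$
$a = - \frac{172}{3}$ ($a = \frac{4 \left(311 - 354\right)}{3} = \frac{4}{3} \left(-43\right) = - \frac{172}{3} \approx -57.333$)
$\frac{1}{a + l \left(G{\left(0,-6 \right)} - 316\right)} = \frac{1}{- \frac{172}{3} - 110 \left(-18 - 316\right)} = \frac{1}{- \frac{172}{3} - -36740} = \frac{1}{- \frac{172}{3} + 36740} = \frac{1}{\frac{110048}{3}} = \frac{3}{110048}$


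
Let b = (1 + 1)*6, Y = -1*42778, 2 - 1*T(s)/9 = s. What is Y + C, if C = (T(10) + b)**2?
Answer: -39178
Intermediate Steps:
T(s) = 18 - 9*s
Y = -42778
b = 12 (b = 2*6 = 12)
C = 3600 (C = ((18 - 9*10) + 12)**2 = ((18 - 90) + 12)**2 = (-72 + 12)**2 = (-60)**2 = 3600)
Y + C = -42778 + 3600 = -39178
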